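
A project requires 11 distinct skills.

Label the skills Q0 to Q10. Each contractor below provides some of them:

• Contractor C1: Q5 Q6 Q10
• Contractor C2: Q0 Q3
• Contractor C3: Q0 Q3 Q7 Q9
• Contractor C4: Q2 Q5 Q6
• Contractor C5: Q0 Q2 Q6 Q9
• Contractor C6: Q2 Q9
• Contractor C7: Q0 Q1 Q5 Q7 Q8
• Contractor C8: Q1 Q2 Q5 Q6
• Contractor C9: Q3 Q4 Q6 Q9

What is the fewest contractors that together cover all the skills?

4

C1 and C7 and C8 and C9 together: C1 ∪ C7 ∪ C8 ∪ C9 = {Q0, Q1, Q2, Q3, Q4, Q5, Q6, Q7, Q8, Q9, Q10} — every skill is covered.
No 3 of the 9 contractors cover everything (all 84 combinations miss at least one skill), so 4 is optimal.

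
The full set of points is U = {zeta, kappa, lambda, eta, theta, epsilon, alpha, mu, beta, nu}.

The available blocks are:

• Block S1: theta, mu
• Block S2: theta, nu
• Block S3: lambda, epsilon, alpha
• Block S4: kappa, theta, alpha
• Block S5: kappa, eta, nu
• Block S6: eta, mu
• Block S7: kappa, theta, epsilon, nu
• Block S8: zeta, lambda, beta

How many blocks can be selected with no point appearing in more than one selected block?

3

S1, S3, S5 are pairwise disjoint (S1={theta,mu}; S3={lambda,epsilon,alpha}; S5={kappa,eta,nu}).
Every remaining block overlaps one of these, and no 4 of the listed blocks are pairwise disjoint, so 3 is the maximum.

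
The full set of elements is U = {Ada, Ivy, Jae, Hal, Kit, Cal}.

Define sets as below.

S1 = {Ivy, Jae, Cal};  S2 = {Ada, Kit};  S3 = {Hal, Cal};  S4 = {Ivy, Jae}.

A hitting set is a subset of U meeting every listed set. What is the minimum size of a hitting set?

The 3 elements {Ada, Jae, Hal} hit every set.
The sets S2, S3, S4 are pairwise disjoint, so any hitting set needs a separate element for each — at least 3. Hence 3 is optimal.

3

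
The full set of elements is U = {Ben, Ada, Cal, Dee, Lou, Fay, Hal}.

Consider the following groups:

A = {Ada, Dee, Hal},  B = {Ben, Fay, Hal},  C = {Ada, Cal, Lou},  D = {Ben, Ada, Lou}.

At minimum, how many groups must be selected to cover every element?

3

A and B and C together: A ∪ B ∪ C = {Ben, Ada, Cal, Dee, Lou, Fay, Hal} — every element is covered.
Each group has at most 3 elements, and 2·3 = 6 < 7 — so at least 3 groups are needed, and 3 is optimal.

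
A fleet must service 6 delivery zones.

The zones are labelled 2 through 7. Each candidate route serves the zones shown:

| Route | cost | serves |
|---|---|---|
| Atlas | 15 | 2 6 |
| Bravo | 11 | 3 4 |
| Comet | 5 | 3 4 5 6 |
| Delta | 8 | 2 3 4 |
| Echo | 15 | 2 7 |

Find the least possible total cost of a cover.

20

Comet, Echo together cover every zone (Comet ∪ Echo = {2, 3, 4, 5, 6, 7}); total cost 5 + 15 = 20.
No covering selection has total cost below 20.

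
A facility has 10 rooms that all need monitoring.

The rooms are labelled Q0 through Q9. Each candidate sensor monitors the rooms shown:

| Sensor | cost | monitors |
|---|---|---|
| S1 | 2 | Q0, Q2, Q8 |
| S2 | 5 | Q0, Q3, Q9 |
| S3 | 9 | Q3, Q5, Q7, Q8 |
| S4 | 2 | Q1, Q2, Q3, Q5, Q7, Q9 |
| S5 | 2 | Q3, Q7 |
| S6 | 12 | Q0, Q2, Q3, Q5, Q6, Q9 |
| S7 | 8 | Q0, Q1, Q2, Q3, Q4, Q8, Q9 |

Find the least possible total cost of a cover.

22

S4, S6, S7 together cover every room (S4 ∪ S6 ∪ S7 = {Q0, Q1, Q2, Q3, Q4, Q5, Q6, Q7, Q8, Q9}); total cost 2 + 12 + 8 = 22.
The greedy pick S4, S1, S7, S6 costs 24; no covering selection beats 22.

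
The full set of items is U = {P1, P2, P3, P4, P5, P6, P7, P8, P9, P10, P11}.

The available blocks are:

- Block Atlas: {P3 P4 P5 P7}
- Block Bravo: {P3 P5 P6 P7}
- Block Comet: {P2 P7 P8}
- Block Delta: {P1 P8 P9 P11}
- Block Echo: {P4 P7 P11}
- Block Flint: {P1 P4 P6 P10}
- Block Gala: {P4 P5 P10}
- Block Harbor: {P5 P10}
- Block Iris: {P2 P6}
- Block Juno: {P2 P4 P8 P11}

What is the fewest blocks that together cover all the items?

4

Bravo and Delta and Gala and Juno together: Bravo ∪ Delta ∪ Gala ∪ Juno = {P1, P2, P3, P4, P5, P6, P7, P8, P9, P10, P11} — every item is covered.
No 3 of the 10 blocks cover everything (all 120 combinations miss at least one item), so 4 is optimal.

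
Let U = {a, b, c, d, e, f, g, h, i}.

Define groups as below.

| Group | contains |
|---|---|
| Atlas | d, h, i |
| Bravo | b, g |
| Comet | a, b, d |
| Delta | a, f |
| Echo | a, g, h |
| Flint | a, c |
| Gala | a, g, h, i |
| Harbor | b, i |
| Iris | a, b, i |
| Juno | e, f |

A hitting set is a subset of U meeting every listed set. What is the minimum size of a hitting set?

Take T = {a, b, d, f}. Each listed group contains at least one of these, so T is a hitting set of size 4.
The groups Atlas, Bravo, Flint, Juno are pairwise disjoint, so any hitting set needs a separate point for each — at least 4. Hence 4 is optimal.

4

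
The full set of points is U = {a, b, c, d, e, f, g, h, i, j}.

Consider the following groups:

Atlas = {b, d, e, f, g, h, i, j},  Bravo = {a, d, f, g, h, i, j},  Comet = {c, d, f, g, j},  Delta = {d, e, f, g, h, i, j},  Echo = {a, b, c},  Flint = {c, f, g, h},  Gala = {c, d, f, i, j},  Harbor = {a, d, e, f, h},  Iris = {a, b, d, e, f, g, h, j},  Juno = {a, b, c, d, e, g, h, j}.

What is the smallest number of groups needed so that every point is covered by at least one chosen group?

Atlas and Echo together: Atlas ∪ Echo = {a, b, c, d, e, f, g, h, i, j} — every point is covered.
No single group has all 10 points (the largest, Atlas, has 8), so 2 is optimal.

2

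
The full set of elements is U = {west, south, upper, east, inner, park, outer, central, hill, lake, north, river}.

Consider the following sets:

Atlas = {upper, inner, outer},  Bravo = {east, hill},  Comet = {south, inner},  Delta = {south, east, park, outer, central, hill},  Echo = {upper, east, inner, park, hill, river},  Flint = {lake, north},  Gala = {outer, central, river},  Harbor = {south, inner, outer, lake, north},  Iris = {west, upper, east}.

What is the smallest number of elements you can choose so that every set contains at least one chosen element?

4

Take H = {south, east, outer, north}. Each listed set contains at least one of these, so H is a hitting set of size 4.
The sets Bravo, Comet, Flint, Gala are pairwise disjoint, so any hitting set needs a separate element for each — at least 4. Hence 4 is optimal.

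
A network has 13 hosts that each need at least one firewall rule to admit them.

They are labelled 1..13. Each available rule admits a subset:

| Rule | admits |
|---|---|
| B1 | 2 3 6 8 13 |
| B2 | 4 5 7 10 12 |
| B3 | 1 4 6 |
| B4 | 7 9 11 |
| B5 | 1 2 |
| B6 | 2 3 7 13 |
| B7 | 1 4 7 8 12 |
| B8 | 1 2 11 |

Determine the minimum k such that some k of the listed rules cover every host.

Take {B1, B2, B3, B4}. Their union is {1, 2, 3, 4, 5, 6, 7, 8, 9, 10, 11, 12, 13}, which is all 13 hosts.
No 3 of the 8 rules cover everything (all 56 combinations miss at least one host), so 4 is optimal.

4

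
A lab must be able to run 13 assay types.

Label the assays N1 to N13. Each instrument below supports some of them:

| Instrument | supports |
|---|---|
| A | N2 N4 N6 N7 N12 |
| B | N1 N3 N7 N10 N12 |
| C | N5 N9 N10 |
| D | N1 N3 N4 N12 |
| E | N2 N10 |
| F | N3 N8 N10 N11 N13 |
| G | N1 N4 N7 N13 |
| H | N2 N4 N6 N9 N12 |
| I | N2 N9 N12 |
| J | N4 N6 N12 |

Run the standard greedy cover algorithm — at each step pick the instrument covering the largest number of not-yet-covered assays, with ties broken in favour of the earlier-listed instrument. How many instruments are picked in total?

4

Greedy: pick A (covers 5 new) → pick F (covers 5 new) → pick C (covers 2 new) → pick B (covers 1 new). Total picks: 4.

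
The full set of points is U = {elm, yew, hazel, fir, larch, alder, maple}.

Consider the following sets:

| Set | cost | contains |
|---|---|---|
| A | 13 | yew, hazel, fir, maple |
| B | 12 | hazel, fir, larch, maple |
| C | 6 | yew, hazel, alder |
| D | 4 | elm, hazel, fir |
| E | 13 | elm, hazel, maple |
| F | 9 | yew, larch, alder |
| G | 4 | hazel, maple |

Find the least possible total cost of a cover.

17

D, F, G together cover every point (D ∪ F ∪ G = {elm, yew, hazel, fir, larch, alder, maple}); total cost 4 + 9 + 4 = 17.
The greedy pick D, C, G, F costs 23; no covering selection beats 17.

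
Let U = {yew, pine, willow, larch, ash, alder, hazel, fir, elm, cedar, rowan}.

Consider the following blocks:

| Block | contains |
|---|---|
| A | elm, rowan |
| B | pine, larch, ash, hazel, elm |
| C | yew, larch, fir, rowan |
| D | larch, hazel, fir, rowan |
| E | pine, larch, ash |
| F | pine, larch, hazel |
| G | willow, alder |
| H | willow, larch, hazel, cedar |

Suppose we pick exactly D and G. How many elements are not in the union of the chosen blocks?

Union of D, G = {willow, larch, alder, hazel, fir, rowan}.
Not covered: yew, pine, ash, elm, cedar — 5 elements.

5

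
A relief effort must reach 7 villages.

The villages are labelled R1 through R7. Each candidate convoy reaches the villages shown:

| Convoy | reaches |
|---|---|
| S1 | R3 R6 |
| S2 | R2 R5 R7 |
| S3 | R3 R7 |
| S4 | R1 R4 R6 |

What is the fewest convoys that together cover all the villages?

Take {S1, S2, S4}. Their union is {R1, R2, R3, R4, R5, R6, R7}, which is all 7 villages.
Each convoy has at most 3 villages, and 2·3 = 6 < 7 — so at least 3 convoys are needed, and 3 is optimal.

3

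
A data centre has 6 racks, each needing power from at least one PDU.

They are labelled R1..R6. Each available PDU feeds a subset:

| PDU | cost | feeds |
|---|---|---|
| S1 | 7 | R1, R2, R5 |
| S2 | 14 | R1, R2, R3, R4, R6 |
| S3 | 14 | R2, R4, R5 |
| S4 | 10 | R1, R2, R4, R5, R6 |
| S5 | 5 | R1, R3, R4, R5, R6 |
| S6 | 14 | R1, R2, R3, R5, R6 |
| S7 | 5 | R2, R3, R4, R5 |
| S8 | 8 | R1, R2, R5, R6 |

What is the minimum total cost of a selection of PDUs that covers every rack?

S5, S7 together cover every rack (S5 ∪ S7 = {R1, R2, R3, R4, R5, R6}); total cost 5 + 5 = 10.
No covering selection has total cost below 10.

10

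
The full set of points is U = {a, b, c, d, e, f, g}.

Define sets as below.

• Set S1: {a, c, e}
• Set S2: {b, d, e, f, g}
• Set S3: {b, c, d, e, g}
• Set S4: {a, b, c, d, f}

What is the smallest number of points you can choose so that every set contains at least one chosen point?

Take H = {c, g}. Each listed set contains at least one of these, so H is a hitting set of size 2.
No single point lies in every set, so at least 2 are needed and 2 is optimal.

2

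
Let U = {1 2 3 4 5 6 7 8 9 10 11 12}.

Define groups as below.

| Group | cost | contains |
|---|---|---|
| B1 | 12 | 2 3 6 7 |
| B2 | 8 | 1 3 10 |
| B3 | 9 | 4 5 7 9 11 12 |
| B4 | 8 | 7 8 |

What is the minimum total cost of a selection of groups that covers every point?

B1, B2, B3, B4 together cover every point (B1 ∪ B2 ∪ B3 ∪ B4 = {1, 2, 3, 4, 5, 6, 7, 8, 9, 10, 11, 12}); total cost 12 + 8 + 9 + 8 = 37.
No covering selection has total cost below 37.

37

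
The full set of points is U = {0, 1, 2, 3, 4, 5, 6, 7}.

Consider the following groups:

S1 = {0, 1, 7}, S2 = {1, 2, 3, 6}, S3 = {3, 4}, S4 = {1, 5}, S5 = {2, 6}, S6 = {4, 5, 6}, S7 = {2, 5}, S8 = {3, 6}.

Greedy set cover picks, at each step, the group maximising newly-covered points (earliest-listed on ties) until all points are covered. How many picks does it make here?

Greedy: pick S2 (covers 4 new) → pick S1 (covers 2 new) → pick S6 (covers 2 new). Total picks: 3.

3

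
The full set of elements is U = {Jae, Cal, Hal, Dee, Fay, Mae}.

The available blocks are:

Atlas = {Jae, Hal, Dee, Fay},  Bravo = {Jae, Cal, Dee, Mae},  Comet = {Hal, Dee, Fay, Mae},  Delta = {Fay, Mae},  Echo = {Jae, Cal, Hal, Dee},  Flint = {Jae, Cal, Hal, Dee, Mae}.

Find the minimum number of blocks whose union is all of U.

Bravo and Comet together: Bravo ∪ Comet = {Jae, Cal, Hal, Dee, Fay, Mae} — every element is covered.
No single block has all 6 elements (the largest, Flint, has 5), so 2 is optimal.

2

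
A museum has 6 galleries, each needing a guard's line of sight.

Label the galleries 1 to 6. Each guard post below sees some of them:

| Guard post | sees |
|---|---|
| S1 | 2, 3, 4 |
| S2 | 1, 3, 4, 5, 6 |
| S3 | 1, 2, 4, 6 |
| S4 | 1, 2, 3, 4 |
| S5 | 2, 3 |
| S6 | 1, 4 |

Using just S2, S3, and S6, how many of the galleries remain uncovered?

0

Union of S2, S3, S6 = {1, 2, 3, 4, 5, 6} — that's every gallery, so 0 are uncovered.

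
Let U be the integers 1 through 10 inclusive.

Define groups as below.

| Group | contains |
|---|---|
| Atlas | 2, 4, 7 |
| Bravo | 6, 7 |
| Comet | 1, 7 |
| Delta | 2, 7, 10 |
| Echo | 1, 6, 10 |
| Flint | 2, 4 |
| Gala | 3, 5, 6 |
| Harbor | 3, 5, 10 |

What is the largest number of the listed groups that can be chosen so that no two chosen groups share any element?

Comet, Flint, Gala are pairwise disjoint (Comet={1,7}; Flint={2,4}; Gala={3,5,6}).
Every remaining group overlaps one of these, and no 4 of the listed groups are pairwise disjoint, so 3 is the maximum.

3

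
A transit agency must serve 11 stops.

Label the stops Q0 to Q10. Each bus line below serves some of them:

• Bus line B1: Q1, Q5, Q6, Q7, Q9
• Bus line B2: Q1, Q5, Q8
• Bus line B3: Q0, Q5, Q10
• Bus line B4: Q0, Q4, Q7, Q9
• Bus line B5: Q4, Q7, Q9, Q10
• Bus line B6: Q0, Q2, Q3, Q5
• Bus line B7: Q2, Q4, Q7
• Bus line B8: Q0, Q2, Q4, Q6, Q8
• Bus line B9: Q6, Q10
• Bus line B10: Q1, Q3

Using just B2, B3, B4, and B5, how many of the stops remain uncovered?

3

Union of B2, B3, B4, B5 = {Q0, Q1, Q4, Q5, Q7, Q8, Q9, Q10}.
Not covered: Q2, Q3, Q6 — 3 stops.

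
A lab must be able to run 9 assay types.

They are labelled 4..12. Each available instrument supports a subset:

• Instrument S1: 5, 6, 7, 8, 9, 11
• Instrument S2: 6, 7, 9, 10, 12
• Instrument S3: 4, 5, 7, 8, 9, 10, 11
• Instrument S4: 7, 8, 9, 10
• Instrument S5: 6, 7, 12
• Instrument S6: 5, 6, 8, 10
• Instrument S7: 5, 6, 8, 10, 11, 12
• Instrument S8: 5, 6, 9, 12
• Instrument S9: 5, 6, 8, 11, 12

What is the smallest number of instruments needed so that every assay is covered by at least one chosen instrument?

2

Take {S2, S3}. Their union is {4, 5, 6, 7, 8, 9, 10, 11, 12}, which is all 9 assays.
No single instrument has all 9 assays (the largest, S3, has 7), so 2 is optimal.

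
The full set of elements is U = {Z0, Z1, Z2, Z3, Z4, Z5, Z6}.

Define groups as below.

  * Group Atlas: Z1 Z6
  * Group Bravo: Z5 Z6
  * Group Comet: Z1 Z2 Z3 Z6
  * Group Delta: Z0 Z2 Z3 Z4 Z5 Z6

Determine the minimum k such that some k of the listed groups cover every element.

2

Comet and Delta cover everything between them: the union {Z0, Z1, Z2, Z3, Z4, Z5, Z6} is all of U.
No single group has all 7 elements (the largest, Delta, has 6), so 2 is optimal.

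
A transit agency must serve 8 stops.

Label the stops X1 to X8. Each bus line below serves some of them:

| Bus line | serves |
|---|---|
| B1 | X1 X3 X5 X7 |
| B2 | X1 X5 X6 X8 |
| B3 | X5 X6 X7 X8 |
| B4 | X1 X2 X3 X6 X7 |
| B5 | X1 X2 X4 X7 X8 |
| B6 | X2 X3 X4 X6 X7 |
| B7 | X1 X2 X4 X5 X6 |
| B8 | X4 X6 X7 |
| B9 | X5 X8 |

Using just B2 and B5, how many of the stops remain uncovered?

1

Union of B2, B5 = {X1, X2, X4, X5, X6, X7, X8}.
Not covered: X3 — 1 stop.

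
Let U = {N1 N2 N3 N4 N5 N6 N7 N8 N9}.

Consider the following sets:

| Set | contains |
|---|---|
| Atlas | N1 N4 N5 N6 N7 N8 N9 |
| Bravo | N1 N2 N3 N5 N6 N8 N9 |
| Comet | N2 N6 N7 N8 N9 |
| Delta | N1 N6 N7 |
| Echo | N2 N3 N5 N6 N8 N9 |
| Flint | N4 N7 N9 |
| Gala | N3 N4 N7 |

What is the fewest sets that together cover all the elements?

Take {Bravo, Flint}. Their union is {N1, N2, N3, N4, N5, N6, N7, N8, N9}, which is all 9 elements.
No single set has all 9 elements (the largest, Atlas, has 7), so 2 is optimal.

2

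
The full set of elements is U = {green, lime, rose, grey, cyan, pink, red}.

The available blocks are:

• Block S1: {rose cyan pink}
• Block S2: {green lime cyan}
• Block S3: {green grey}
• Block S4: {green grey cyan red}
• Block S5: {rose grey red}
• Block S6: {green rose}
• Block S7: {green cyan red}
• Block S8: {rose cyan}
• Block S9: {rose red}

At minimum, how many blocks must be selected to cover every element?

S1 and S2 and S4 together: S1 ∪ S2 ∪ S4 = {green, lime, rose, grey, cyan, pink, red} — every element is covered.
Only S2 contains lime, so S2 is forced; the remaining 4 elements need at least 2 more blocks (each remaining block adds at most 3) — so at least 3 blocks are needed, and 3 is optimal.

3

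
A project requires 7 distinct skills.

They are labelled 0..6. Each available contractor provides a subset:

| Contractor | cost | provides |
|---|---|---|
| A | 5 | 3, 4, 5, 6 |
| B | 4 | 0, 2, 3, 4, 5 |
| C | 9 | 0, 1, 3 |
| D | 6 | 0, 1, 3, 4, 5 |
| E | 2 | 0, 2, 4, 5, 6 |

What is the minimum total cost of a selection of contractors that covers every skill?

8

D, E together cover every skill (D ∪ E = {0, 1, 2, 3, 4, 5, 6}); total cost 6 + 2 = 8.
No covering selection has total cost below 8.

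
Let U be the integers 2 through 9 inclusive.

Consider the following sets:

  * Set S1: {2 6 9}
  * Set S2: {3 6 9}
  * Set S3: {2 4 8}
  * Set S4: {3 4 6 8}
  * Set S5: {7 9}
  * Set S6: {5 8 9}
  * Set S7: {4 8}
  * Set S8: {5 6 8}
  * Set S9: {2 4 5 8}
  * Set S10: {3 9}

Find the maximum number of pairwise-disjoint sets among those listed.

2

S5, S8 are pairwise disjoint (S5={7,9}; S8={5,6,8}).
Every remaining set overlaps one of these, and no 3 of the listed sets are pairwise disjoint, so 2 is the maximum.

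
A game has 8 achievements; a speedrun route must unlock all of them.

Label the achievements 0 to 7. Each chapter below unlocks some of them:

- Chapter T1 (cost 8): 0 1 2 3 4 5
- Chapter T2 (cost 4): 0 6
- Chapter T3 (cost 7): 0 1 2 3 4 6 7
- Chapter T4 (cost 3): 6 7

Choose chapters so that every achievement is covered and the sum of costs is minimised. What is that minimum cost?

T1, T4 together cover every achievement (T1 ∪ T4 = {0, 1, 2, 3, 4, 5, 6, 7}); total cost 8 + 3 = 11.
The greedy pick T3, T1 costs 15; no covering selection beats 11.

11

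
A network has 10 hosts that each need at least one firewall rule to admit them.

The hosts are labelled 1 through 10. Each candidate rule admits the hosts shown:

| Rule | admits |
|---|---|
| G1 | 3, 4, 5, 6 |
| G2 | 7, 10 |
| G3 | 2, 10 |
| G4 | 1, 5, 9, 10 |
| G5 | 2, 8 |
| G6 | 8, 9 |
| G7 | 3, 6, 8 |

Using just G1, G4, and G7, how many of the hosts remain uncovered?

Union of G1, G4, G7 = {1, 3, 4, 5, 6, 8, 9, 10}.
Not covered: 2, 7 — 2 hosts.

2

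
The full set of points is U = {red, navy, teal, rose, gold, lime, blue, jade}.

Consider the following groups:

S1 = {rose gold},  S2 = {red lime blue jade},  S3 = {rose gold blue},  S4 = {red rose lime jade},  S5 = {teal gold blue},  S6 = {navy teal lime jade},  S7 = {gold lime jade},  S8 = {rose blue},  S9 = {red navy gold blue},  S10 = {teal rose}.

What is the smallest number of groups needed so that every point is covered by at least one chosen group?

3

Take {S2, S3, S6}. Their union is {red, navy, teal, rose, gold, lime, blue, jade}, which is all 8 points.
No 2 of the 10 groups cover everything (all 45 combinations miss at least one point), so 3 is optimal.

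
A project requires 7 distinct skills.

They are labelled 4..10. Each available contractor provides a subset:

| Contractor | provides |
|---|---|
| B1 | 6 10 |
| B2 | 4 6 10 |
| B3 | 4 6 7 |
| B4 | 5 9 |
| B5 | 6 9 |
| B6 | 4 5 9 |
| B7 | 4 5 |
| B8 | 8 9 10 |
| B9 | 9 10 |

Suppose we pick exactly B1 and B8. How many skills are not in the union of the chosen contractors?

Union of B1, B8 = {6, 8, 9, 10}.
Not covered: 4, 5, 7 — 3 skills.

3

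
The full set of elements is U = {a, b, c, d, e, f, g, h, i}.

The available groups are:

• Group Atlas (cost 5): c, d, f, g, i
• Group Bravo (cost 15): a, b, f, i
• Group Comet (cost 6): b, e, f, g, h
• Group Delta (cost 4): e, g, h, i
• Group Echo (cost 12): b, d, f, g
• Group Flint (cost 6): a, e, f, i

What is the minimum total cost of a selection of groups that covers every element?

17

Atlas, Comet, Flint together cover every element (Atlas ∪ Comet ∪ Flint = {a, b, c, d, e, f, g, h, i}); total cost 5 + 6 + 6 = 17.
No covering selection has total cost below 17.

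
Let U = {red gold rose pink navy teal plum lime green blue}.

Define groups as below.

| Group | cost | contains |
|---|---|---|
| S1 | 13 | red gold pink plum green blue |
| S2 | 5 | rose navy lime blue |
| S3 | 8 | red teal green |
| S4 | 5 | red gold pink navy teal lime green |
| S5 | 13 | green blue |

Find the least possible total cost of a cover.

S1, S2, S4 together cover every point (S1 ∪ S2 ∪ S4 = {red, gold, rose, pink, navy, teal, plum, lime, green, blue}); total cost 13 + 5 + 5 = 23.
No covering selection has total cost below 23.

23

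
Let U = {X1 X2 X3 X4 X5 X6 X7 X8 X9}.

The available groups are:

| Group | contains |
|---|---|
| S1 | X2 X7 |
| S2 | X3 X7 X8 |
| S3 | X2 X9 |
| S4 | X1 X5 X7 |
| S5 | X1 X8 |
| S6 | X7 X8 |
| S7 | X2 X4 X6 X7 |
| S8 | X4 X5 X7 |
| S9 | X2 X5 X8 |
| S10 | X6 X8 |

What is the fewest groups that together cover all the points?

S2, S3, S4, and S7 cover everything between them: the union {X1, X2, X3, X4, X5, X6, X7, X8, X9} is all of U.
Only S3 contains X9, so S3 is forced; the remaining 7 points need at least 3 more groups (each remaining group adds at most 3) — so at least 4 groups are needed, and 4 is optimal.

4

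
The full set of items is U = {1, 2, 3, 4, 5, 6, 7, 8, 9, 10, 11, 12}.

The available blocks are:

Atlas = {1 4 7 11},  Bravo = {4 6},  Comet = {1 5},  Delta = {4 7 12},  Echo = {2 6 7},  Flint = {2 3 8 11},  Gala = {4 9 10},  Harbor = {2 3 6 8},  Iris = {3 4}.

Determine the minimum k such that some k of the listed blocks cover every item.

5

Take {Comet, Delta, Echo, Flint, Gala}. Their union is {1, 2, 3, 4, 5, 6, 7, 8, 9, 10, 11, 12}, which is all 12 items.
No 4 of the 9 blocks cover everything (all 126 combinations miss at least one item), so 5 is optimal.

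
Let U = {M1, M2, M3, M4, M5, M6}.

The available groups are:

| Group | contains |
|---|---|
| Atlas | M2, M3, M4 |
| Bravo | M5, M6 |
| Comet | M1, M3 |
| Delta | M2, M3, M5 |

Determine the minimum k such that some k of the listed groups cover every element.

Atlas and Bravo and Comet together: Atlas ∪ Bravo ∪ Comet = {M1, M2, M3, M4, M5, M6} — every element is covered.
Only Comet contains M1, so Comet is forced; the remaining 4 elements need at least 2 more groups (each remaining group adds at most 2) — so at least 3 groups are needed, and 3 is optimal.

3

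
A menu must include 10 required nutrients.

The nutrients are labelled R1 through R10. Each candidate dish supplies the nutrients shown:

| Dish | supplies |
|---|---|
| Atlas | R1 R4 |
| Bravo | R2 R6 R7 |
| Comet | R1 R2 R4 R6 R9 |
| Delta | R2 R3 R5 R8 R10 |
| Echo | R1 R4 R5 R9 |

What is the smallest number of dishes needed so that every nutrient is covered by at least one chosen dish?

3

Bravo and Delta and Echo together: Bravo ∪ Delta ∪ Echo = {R1, R2, R3, R4, R5, R6, R7, R8, R9, R10} — every nutrient is covered.
Only Delta contains R3, so Delta is forced; the remaining 5 nutrients need at least 2 more dishes (each remaining dish adds at most 4) — so at least 3 dishes are needed, and 3 is optimal.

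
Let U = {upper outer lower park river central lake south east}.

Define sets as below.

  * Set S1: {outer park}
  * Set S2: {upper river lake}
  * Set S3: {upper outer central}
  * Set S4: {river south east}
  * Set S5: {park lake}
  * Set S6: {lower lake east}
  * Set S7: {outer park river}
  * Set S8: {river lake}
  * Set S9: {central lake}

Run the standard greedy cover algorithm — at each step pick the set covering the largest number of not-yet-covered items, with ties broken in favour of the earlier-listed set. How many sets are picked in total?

Greedy: pick S2 (covers 3 new) → pick S1 (covers 2 new) → pick S4 (covers 2 new) → pick S3 (covers 1 new) → pick S6 (covers 1 new). Total picks: 5.
(The true minimum cover uses only 4 sets, so greedy is not optimal here.)

5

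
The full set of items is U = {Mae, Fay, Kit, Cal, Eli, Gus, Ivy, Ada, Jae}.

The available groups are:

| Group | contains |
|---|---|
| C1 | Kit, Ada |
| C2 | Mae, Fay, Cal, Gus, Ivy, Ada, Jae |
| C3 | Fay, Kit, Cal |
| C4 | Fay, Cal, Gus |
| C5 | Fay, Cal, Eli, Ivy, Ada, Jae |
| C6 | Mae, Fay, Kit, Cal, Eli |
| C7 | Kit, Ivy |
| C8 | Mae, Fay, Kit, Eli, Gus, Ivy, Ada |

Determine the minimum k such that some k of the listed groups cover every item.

C5 and C8 together: C5 ∪ C8 = {Mae, Fay, Kit, Cal, Eli, Gus, Ivy, Ada, Jae} — every item is covered.
No single group has all 9 items (the largest, C2, has 7), so 2 is optimal.

2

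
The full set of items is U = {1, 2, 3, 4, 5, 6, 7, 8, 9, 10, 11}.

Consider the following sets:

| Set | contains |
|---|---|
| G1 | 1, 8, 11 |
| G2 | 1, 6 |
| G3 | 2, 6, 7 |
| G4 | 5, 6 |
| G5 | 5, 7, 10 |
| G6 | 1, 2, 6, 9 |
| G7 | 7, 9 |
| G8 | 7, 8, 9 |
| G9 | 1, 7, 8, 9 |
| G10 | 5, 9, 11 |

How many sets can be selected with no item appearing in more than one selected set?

3

G1, G4, G7 are pairwise disjoint (G1={1,8,11}; G4={5,6}; G7={7,9}).
Every remaining set overlaps one of these, and no 4 of the listed sets are pairwise disjoint, so 3 is the maximum.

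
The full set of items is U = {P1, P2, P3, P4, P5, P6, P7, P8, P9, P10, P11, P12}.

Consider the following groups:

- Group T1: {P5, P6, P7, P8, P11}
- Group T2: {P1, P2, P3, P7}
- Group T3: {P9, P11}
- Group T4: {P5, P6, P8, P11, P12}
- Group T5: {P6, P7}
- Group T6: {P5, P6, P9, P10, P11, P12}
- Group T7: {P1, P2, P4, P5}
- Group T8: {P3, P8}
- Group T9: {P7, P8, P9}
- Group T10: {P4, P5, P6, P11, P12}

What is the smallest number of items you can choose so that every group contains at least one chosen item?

Take H = {P5, P7, P8, P11}. Each listed group contains at least one of these, so H is a hitting set of size 4.
The groups T3, T5, T7, T8 are pairwise disjoint, so any hitting set needs a separate item for each — at least 4. Hence 4 is optimal.

4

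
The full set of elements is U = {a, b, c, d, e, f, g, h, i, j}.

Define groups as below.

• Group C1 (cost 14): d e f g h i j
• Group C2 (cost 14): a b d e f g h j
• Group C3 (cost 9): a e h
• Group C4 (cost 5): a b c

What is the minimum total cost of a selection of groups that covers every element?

C1, C4 together cover every element (C1 ∪ C4 = {a, b, c, d, e, f, g, h, i, j}); total cost 14 + 5 = 19.
No covering selection has total cost below 19.

19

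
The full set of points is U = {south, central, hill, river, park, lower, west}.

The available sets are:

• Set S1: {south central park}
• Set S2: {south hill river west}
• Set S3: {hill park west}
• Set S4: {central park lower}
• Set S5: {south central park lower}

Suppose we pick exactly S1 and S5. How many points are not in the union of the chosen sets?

3

Union of S1, S5 = {south, central, park, lower}.
Not covered: hill, river, west — 3 points.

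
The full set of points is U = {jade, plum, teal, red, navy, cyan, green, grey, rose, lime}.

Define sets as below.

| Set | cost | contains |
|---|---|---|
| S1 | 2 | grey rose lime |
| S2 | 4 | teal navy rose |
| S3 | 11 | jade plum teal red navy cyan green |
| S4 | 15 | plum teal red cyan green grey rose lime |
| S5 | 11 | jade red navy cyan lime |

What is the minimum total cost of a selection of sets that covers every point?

S1, S3 together cover every point (S1 ∪ S3 = {jade, plum, teal, red, navy, cyan, green, grey, rose, lime}); total cost 2 + 11 = 13.
No covering selection has total cost below 13.

13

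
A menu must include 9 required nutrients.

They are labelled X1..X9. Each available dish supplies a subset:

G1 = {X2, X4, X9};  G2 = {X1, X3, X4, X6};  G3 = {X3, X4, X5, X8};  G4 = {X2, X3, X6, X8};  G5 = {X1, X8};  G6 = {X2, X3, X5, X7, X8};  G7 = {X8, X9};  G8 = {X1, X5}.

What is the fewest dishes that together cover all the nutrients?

Take {G2, G6, G7}. Their union is {X1, X2, X3, X4, X5, X6, X7, X8, X9}, which is all 9 nutrients.
Only G6 contains X7, so G6 is forced; the remaining 4 nutrients need at least 2 more dishes (each remaining dish adds at most 3) — so at least 3 dishes are needed, and 3 is optimal.

3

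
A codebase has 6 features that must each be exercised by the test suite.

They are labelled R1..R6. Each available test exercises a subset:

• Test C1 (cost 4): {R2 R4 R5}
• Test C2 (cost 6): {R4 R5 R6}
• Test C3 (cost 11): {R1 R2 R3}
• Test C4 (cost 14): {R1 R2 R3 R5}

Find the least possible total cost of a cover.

17

C2, C3 together cover every feature (C2 ∪ C3 = {R1, R2, R3, R4, R5, R6}); total cost 6 + 11 = 17.
The greedy pick C1, C3, C2 costs 21; no covering selection beats 17.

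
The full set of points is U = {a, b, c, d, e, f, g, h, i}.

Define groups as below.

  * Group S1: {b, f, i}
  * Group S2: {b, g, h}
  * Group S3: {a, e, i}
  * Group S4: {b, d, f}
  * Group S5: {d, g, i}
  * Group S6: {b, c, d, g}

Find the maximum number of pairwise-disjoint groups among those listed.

2

S3, S6 are pairwise disjoint (S3={a,e,i}; S6={b,c,d,g}).
Every remaining group overlaps one of these, and no 3 of the listed groups are pairwise disjoint, so 2 is the maximum.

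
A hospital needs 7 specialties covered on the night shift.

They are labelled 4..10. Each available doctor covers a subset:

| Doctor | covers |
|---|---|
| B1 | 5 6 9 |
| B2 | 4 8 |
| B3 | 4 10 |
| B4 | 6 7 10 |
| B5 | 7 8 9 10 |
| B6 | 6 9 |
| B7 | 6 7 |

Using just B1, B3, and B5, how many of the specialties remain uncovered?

Union of B1, B3, B5 = {4, 5, 6, 7, 8, 9, 10} — that's every specialty, so 0 are uncovered.

0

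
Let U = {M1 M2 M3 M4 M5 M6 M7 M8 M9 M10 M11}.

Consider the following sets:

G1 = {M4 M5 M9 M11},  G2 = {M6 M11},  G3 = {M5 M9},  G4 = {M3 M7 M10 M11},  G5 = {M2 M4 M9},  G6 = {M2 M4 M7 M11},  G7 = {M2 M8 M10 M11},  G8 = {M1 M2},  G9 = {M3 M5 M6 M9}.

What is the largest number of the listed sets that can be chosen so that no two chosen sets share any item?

3

G2, G3, G8 are pairwise disjoint (G2={M6,M11}; G3={M5,M9}; G8={M1,M2}).
Every remaining set overlaps one of these, and no 4 of the listed sets are pairwise disjoint, so 3 is the maximum.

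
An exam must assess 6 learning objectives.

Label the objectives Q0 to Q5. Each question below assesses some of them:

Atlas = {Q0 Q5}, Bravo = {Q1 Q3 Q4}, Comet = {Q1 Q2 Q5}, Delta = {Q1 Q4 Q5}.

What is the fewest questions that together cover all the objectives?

3

Take {Atlas, Bravo, Comet}. Their union is {Q0, Q1, Q2, Q3, Q4, Q5}, which is all 6 objectives.
Only Atlas contains Q0, so Atlas is forced; the remaining 4 objectives need at least 2 more questions (each remaining question adds at most 3) — so at least 3 questions are needed, and 3 is optimal.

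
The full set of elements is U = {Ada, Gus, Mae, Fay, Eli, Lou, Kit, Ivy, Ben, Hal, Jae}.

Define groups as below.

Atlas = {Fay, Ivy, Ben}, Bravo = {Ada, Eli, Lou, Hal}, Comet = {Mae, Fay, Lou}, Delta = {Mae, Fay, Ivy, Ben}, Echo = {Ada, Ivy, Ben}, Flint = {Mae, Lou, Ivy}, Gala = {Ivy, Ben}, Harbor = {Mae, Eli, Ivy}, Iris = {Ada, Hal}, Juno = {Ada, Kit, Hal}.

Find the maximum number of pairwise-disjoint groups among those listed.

Comet, Gala, Juno are pairwise disjoint (Comet={Mae,Fay,Lou}; Gala={Ivy,Ben}; Juno={Ada,Kit,Hal}).
Every remaining group overlaps one of these, and no 4 of the listed groups are pairwise disjoint, so 3 is the maximum.

3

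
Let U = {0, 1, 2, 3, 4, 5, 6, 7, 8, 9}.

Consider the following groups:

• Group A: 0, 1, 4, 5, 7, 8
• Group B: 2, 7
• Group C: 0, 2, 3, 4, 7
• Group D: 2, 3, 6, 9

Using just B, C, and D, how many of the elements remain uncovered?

3

Union of B, C, D = {0, 2, 3, 4, 6, 7, 9}.
Not covered: 1, 5, 8 — 3 elements.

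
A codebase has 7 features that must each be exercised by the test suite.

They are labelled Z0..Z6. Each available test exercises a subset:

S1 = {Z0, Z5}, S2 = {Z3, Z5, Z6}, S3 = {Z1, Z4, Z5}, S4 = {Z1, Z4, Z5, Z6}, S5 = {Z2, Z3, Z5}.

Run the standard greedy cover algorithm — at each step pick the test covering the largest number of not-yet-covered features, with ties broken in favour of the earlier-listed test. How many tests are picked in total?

Greedy: pick S4 (covers 4 new) → pick S5 (covers 2 new) → pick S1 (covers 1 new). Total picks: 3.

3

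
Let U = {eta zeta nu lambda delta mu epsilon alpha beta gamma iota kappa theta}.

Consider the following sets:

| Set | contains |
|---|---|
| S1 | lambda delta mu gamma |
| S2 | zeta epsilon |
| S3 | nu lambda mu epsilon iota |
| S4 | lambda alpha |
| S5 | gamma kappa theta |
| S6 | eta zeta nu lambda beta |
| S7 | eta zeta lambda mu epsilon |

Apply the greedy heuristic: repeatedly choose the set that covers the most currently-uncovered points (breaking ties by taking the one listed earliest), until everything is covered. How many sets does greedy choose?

Greedy: pick S3 (covers 5 new) → pick S5 (covers 3 new) → pick S6 (covers 3 new) → pick S1 (covers 1 new) → pick S4 (covers 1 new). Total picks: 5.

5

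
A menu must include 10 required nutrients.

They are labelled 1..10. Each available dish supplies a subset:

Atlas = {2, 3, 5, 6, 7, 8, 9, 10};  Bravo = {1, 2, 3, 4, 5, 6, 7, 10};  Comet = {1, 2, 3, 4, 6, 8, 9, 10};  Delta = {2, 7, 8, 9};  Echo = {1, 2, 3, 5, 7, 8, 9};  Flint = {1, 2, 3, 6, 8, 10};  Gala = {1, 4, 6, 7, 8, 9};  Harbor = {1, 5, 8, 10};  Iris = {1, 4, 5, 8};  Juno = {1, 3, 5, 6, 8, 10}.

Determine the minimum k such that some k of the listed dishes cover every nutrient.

Take {Bravo, Gala}. Their union is {1, 2, 3, 4, 5, 6, 7, 8, 9, 10}, which is all 10 nutrients.
No single dish has all 10 nutrients (the largest, Atlas, has 8), so 2 is optimal.

2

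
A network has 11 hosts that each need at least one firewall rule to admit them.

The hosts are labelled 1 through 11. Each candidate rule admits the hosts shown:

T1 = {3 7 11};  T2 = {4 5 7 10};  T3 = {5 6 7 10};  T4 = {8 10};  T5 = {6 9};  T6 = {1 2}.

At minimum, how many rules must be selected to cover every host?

Take {T1, T2, T4, T5, T6}. Their union is {1, 2, 3, 4, 5, 6, 7, 8, 9, 10, 11}, which is all 11 hosts.
Only T2 contains 4, so T2 is forced; the remaining 7 hosts need at least 4 more rules (each remaining rule adds at most 2) — so at least 5 rules are needed, and 5 is optimal.

5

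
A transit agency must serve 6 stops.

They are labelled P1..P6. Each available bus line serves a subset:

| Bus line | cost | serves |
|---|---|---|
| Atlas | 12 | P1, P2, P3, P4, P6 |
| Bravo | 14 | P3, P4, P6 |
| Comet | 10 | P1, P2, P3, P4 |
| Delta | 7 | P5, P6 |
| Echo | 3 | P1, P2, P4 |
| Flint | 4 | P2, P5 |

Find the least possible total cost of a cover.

16

Atlas, Flint together cover every stop (Atlas ∪ Flint = {P1, P2, P3, P4, P5, P6}); total cost 12 + 4 = 16.
The greedy pick Echo, Delta, Comet costs 20; no covering selection beats 16.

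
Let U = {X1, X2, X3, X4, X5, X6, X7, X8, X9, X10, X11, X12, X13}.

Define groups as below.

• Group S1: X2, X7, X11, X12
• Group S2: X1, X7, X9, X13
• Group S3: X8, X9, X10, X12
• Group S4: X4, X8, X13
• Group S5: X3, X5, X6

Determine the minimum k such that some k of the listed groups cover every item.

5

S1 and S2 and S3 and S4 and S5 together: S1 ∪ S2 ∪ S3 ∪ S4 ∪ S5 = {X1, X2, X3, X4, X5, X6, X7, X8, X9, X10, X11, X12, X13} — every item is covered.
No 4 of the 5 groups cover everything (all 5 combinations miss at least one item), so 5 is optimal.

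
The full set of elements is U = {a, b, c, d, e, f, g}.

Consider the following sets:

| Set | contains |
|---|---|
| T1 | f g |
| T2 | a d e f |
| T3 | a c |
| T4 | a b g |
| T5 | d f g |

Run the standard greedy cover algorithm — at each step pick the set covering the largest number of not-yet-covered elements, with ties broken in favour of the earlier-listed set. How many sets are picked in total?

3

Greedy: pick T2 (covers 4 new) → pick T4 (covers 2 new) → pick T3 (covers 1 new). Total picks: 3.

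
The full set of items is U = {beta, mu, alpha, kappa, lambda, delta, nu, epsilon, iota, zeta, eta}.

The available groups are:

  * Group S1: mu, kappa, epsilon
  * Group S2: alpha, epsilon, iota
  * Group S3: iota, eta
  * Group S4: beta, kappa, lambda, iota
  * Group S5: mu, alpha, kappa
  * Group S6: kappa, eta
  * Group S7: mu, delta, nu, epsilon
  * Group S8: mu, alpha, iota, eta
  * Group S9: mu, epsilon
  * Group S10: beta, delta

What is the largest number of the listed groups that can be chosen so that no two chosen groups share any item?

S3, S5, S10 are pairwise disjoint (S3={iota,eta}; S5={mu,alpha,kappa}; S10={beta,delta}).
Every remaining group overlaps one of these, and no 4 of the listed groups are pairwise disjoint, so 3 is the maximum.

3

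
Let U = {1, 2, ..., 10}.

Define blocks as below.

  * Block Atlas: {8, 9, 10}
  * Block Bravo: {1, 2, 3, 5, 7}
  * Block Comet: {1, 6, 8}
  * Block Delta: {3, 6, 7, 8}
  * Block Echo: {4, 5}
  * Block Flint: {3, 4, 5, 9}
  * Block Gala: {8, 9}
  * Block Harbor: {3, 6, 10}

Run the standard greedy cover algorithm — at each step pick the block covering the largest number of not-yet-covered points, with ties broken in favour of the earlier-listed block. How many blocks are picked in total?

Greedy: pick Bravo (covers 5 new) → pick Atlas (covers 3 new) → pick Comet (covers 1 new) → pick Echo (covers 1 new). Total picks: 4.

4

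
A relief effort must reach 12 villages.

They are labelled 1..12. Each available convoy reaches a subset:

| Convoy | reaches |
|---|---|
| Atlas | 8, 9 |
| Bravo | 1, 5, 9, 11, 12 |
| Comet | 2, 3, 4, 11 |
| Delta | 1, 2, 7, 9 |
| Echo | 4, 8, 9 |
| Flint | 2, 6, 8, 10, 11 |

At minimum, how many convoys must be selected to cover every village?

4

Bravo and Comet and Delta and Flint together: Bravo ∪ Comet ∪ Delta ∪ Flint = {1, 2, 3, 4, 5, 6, 7, 8, 9, 10, 11, 12} — every village is covered.
No 3 of the 6 convoys cover everything (all 20 combinations miss at least one village), so 4 is optimal.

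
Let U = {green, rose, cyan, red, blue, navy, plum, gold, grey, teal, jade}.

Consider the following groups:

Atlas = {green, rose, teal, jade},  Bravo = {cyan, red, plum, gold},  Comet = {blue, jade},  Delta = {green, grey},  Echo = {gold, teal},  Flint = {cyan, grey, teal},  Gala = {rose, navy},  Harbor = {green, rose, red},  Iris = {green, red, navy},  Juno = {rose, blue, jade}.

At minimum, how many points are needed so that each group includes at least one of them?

Take H = {green, rose, blue, plum, teal}. Each listed group contains at least one of these, so H is a hitting set of size 5.
No choice of 4 points meets every group, so 5 is the minimum.

5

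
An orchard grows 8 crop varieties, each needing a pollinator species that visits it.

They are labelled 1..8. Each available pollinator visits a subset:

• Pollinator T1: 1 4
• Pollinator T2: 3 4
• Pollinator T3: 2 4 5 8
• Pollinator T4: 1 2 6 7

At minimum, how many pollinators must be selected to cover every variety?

3

Take {T2, T3, T4}. Their union is {1, 2, 3, 4, 5, 6, 7, 8}, which is all 8 varieties.
Only T2 contains 3, so T2 is forced; the remaining 6 varieties need at least 2 more pollinators (each remaining pollinator adds at most 4) — so at least 3 pollinators are needed, and 3 is optimal.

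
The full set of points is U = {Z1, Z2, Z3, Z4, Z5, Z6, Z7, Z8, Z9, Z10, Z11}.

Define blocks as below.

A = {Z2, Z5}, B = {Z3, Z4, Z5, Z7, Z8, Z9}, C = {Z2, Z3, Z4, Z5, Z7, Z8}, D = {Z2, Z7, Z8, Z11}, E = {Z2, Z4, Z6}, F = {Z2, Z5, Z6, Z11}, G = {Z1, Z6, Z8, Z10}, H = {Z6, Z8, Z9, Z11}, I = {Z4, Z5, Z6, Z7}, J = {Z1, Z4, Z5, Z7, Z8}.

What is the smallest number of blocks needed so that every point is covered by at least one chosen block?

3

Take {C, G, H}. Their union is {Z1, Z2, Z3, Z4, Z5, Z6, Z7, Z8, Z9, Z10, Z11}, which is all 11 points.
Only G contains Z10, so G is forced; the remaining 7 points need at least 2 more blocks (each remaining block adds at most 5) — so at least 3 blocks are needed, and 3 is optimal.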